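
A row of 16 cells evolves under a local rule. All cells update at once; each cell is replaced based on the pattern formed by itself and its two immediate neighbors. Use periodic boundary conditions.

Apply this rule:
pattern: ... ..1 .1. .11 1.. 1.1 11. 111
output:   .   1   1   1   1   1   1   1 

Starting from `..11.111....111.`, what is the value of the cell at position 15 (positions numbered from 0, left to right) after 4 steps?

1

step 1: .11111111..11111
step 2: 1111111111111111
step 3: 1111111111111111  (fixed point — unchanged through step 4)
position 15 holds 1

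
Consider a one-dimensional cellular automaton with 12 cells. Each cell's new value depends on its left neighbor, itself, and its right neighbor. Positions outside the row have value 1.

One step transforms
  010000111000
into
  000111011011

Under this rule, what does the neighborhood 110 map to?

1

At position 8 the neighborhood is 110; the next row has 1 there.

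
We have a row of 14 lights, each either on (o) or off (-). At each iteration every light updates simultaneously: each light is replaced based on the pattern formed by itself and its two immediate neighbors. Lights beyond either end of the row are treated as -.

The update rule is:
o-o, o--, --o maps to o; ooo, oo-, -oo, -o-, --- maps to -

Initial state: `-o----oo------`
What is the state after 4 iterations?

-o-oo-oo-o-o--

o-o--o--o-----
-o-oo-oo-o----
o-o--o--o-o---
-o-oo-oo-o-o--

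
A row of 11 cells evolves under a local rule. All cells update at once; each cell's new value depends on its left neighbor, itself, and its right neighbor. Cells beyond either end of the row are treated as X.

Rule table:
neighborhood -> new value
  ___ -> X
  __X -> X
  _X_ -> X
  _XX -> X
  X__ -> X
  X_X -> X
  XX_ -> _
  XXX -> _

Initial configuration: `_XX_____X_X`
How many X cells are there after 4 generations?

XX_XXXXXXXX
__XX_______
XXX_XXXXXXX
___XX______
count of X: 2

2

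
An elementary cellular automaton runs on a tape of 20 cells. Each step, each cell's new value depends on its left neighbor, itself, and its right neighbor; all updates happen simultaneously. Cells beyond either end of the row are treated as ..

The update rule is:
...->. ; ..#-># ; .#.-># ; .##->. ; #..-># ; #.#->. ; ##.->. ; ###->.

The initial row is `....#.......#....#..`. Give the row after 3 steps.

.###.###.###.#..#.##

...###.....###..###.
..#...#...#...##...#
.###.###.###.#..#.##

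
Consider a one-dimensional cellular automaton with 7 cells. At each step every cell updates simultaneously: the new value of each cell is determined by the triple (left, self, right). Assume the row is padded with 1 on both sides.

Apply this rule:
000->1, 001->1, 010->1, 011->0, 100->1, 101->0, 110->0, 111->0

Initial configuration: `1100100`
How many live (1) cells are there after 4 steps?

2

0011111
1100000
0011111  (repeats step 1; period 2)
step 4: 1100000
count of 1: 2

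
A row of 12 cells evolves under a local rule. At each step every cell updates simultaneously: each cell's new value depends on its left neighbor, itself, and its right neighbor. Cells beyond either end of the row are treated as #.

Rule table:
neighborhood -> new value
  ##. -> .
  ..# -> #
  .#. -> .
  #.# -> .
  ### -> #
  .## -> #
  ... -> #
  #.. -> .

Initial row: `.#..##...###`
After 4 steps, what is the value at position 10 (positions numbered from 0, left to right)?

#

...##..#####
.###..######
.##..#######
.#..########
position 10 holds #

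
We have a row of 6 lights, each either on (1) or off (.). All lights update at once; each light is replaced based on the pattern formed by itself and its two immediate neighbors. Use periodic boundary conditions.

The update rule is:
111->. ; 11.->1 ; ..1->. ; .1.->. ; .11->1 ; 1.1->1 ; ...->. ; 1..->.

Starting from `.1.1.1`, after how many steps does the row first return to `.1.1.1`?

1.1.1.
.1.1.1

2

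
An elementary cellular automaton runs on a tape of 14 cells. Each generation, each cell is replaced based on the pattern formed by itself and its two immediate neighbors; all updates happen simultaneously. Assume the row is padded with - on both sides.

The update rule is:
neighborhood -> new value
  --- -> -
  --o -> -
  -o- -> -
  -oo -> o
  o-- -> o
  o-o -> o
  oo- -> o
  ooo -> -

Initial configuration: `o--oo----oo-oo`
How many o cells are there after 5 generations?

-o-ooo---ooooo
--oo-oo--o---o
--oooooo--o---
--o----oo--o--
---o---ooo--o-
count of o: 5

5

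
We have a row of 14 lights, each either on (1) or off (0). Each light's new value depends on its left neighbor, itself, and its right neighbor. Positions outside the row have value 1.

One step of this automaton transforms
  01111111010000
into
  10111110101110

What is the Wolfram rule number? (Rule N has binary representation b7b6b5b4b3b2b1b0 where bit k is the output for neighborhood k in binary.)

position 2: 111 → 1  (bit 7 = 1)
position 7: 110 → 0  (bit 6 = 0)
position 0: 101 → 1  (bit 5 = 1)
position 10: 100 → 1  (bit 4 = 1)
position 1: 011 → 0  (bit 3 = 0)
position 9: 010 → 0  (bit 2 = 0)
position 13: 001 → 0  (bit 1 = 0)
position 11: 000 → 1  (bit 0 = 1)
bits b7..b0 = 10110001 = 177

177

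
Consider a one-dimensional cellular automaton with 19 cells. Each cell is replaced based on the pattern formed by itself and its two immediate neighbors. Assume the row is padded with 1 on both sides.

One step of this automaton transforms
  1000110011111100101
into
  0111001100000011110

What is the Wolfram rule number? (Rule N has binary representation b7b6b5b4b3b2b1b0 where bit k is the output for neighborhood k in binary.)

position 9: 111 → 0  (bit 7 = 0)
position 0: 110 → 0  (bit 6 = 0)
position 17: 101 → 1  (bit 5 = 1)
position 1: 100 → 1  (bit 4 = 1)
position 4: 011 → 0  (bit 3 = 0)
position 16: 010 → 1  (bit 2 = 1)
position 3: 001 → 1  (bit 1 = 1)
position 2: 000 → 1  (bit 0 = 1)
bits b7..b0 = 00110111 = 55

55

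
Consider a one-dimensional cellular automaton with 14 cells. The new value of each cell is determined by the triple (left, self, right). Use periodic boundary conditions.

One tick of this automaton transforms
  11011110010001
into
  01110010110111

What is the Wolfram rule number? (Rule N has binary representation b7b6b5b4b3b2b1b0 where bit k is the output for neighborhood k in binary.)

111

position 0: 111 → 0  (bit 7 = 0)
position 1: 110 → 1  (bit 6 = 1)
position 2: 101 → 1  (bit 5 = 1)
position 7: 100 → 0  (bit 4 = 0)
position 3: 011 → 1  (bit 3 = 1)
position 9: 010 → 1  (bit 2 = 1)
position 8: 001 → 1  (bit 1 = 1)
position 11: 000 → 1  (bit 0 = 1)
bits b7..b0 = 01101111 = 111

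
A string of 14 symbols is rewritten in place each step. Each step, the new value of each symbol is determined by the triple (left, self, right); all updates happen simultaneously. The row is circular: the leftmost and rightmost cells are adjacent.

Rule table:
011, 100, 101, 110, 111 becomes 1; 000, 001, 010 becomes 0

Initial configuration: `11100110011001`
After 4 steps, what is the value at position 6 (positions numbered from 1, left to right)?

11110111011101
11111111111111
11111111111111  (fixed point — unchanged through step 4)
position 6 holds 1

1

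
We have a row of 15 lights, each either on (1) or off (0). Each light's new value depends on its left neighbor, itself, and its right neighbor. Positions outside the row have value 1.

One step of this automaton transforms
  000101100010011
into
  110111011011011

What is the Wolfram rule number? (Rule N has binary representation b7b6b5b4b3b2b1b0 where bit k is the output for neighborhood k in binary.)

189

position 14: 111 → 1  (bit 7 = 1)
position 6: 110 → 0  (bit 6 = 0)
position 4: 101 → 1  (bit 5 = 1)
position 0: 100 → 1  (bit 4 = 1)
position 5: 011 → 1  (bit 3 = 1)
position 3: 010 → 1  (bit 2 = 1)
position 2: 001 → 0  (bit 1 = 0)
position 1: 000 → 1  (bit 0 = 1)
bits b7..b0 = 10111101 = 189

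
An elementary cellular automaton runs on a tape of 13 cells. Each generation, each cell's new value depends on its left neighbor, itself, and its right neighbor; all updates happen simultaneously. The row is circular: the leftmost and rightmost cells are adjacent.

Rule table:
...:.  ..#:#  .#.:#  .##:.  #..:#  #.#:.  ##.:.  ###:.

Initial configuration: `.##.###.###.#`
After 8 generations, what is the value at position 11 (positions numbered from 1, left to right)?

generation 1: ............#
generation 2: #..........##
generation 3: .#........#..
generation 4: ###......###.
generation 5: ...#....#....
generation 6: ..###..###...
generation 7: .#...##...#..
generation 8: ###.#..#.###.
position 11 holds #

#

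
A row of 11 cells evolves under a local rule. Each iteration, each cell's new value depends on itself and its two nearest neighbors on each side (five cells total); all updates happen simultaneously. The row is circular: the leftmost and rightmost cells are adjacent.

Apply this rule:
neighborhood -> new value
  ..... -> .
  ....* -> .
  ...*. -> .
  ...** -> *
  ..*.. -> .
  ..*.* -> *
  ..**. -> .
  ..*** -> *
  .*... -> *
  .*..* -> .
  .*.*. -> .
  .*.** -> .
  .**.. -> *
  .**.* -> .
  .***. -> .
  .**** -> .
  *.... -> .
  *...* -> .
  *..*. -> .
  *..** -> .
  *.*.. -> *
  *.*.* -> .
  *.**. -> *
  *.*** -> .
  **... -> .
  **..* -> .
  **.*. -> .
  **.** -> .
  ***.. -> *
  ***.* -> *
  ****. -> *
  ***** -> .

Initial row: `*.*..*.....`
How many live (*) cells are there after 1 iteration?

*.*...*....
count of *: 3

3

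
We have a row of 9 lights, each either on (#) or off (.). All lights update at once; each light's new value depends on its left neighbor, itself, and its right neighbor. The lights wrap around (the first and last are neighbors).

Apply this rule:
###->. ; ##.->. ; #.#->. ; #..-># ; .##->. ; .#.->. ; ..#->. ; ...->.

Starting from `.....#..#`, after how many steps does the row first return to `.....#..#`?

step 1: #.....#..
step 2: .#.....#.
step 3: ..#.....#
step 4: #..#.....
step 5: .#..#....
step 6: ..#..#...
step 7: ...#..#..
step 8: ....#..#.
step 9: .....#..#

9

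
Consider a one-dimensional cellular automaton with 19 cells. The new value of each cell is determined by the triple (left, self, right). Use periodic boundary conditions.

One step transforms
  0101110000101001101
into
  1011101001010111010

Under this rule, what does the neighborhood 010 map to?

0

At position 1 the neighborhood is 010; the next row has 0 there.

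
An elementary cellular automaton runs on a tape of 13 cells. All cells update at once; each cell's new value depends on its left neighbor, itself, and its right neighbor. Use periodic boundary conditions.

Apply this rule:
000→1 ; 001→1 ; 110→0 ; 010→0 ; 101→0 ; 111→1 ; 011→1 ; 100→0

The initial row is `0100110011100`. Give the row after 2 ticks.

0011001110011

tick 1: 1001100111001
tick 2: 0011001110011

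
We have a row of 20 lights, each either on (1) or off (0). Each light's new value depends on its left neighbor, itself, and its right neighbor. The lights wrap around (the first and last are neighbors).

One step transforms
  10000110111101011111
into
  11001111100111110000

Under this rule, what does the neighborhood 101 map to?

1

At position 7 the neighborhood is 101; the next row has 1 there.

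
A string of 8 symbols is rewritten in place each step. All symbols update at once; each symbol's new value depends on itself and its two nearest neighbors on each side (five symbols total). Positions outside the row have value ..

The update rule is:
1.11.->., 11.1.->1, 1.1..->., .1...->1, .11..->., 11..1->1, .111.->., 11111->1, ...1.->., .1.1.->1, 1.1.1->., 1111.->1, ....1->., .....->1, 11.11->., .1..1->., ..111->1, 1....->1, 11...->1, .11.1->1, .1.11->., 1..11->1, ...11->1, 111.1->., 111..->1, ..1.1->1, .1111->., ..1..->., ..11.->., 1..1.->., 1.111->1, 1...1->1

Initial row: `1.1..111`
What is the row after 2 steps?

..11.11.

11..11.1
..11.11.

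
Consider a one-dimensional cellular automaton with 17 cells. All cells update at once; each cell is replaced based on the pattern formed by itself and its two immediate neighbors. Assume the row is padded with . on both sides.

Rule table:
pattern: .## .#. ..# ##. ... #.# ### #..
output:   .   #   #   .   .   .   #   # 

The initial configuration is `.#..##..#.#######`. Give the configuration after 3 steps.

#......#.....#..#

####..###..#####.
.##.##.#.##.###.#
#......#.....#..#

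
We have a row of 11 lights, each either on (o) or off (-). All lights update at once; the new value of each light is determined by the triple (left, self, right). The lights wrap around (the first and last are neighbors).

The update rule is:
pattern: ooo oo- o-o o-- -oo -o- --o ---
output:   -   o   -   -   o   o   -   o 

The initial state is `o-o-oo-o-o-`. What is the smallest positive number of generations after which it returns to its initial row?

o-o-oo-o-o-

1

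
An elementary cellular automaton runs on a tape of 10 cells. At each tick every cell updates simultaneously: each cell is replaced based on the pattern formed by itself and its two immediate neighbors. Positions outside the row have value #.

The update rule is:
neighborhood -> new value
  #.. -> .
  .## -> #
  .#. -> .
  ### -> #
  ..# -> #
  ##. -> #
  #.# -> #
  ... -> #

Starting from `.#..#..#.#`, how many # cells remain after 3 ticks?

#..#..#.##
#.#..#.###
##..#.####
count of #: 7

7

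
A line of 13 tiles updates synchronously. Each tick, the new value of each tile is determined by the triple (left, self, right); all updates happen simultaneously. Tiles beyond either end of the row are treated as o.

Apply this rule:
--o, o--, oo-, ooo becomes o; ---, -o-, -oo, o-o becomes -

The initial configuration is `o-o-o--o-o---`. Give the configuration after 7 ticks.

oooooooo---oo

o----oo---o-o
oo--o-oo-o---
oooo---o--o-o
ooooo-o-oo---
ooooo----oo-o
oooooo--o-o--
oooooooo---oo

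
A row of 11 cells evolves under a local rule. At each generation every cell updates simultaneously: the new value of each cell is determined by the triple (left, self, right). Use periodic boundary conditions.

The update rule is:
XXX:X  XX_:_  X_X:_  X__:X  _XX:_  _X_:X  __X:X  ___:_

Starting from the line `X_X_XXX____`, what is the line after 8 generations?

XX__X_XX_XX

X_X__X_X__X
__XXXX_XXX_
_X_XX___X_X
_X___X_XX_X
_XX_XX____X
______X__XX
X____XXXX__
XX__X_XX_XX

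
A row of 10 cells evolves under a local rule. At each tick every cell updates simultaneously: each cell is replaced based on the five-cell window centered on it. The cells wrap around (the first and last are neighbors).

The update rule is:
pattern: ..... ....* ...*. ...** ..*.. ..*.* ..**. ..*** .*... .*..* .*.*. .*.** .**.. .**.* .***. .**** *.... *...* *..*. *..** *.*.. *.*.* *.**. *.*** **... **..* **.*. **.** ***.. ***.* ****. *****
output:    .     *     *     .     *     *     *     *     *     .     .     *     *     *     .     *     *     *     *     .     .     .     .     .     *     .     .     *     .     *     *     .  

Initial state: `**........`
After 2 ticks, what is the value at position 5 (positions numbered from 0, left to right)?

*

****....*.
.**.******
position 5 holds *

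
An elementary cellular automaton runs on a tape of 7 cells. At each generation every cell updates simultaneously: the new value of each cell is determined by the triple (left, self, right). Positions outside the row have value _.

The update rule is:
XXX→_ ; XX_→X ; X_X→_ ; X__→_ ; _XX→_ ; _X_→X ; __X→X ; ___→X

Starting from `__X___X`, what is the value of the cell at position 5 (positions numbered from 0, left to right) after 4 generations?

_

XXX_XXX
__X___X  (repeats generation 0; period 2)
generation 4: __X___X
position 5 holds _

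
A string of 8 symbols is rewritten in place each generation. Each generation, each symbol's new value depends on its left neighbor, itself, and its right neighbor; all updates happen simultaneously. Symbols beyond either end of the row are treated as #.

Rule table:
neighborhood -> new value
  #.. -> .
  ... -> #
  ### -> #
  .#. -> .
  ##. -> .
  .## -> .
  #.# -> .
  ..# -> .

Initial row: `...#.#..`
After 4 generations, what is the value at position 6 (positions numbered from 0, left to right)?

.#......
...####.
.#..##..
........
position 6 holds .

.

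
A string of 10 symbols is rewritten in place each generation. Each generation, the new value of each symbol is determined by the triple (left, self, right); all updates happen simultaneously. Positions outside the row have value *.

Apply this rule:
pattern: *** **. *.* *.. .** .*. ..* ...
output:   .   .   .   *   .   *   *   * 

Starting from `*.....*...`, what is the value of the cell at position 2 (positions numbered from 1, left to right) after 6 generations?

generation 1: .*********
generation 2: ..........
generation 3: **********
generation 4: ..........  (repeats generation 2; period 2)
generation 6: ..........
position 2 holds .

.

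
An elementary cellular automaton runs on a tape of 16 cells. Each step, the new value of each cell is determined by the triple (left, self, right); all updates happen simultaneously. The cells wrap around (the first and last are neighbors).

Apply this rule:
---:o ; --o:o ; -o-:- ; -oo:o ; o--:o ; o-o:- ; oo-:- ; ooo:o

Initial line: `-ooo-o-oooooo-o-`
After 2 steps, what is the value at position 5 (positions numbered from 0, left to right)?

ooo----ooooo---o
oo-oooooooo-oooo
position 5 holds o

o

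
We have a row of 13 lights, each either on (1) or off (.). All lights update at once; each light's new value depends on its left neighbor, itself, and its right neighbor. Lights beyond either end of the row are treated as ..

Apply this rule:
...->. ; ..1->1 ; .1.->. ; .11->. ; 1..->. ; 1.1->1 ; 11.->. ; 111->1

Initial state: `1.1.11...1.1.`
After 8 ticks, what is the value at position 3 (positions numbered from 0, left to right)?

1

.1.1....1.1..
1.1....1.1...
.1....1.1....
1....1.1.....
....1.1......
...1.1.......
..1.1........
.1.1.........
position 3 holds 1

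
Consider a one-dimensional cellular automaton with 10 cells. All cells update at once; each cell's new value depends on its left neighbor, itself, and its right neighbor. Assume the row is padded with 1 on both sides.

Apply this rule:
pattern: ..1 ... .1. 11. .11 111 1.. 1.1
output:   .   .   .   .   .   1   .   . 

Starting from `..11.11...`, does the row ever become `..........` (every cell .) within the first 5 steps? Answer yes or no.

yes

step 1: ..........
all cells are . at step 1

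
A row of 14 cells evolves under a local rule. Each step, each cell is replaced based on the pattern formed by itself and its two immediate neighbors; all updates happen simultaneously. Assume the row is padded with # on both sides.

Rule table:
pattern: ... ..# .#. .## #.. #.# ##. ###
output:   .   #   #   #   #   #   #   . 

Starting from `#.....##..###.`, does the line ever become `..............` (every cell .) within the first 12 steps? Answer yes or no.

no

##...######.##
.##.##....###.
#######..##.##
......#######.
#....##.....##
##..####...##.
.####..##.####
##..#######...
.####.....##.#
##..##...#####
.######.##....
##....#####..#
step 12 is ##....#####..#, still not uniform .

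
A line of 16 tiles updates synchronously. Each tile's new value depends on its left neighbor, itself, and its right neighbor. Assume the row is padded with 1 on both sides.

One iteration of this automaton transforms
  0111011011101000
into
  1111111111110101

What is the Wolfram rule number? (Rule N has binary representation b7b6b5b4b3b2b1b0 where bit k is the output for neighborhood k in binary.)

position 2: 111 → 1  (bit 7 = 1)
position 3: 110 → 1  (bit 6 = 1)
position 0: 101 → 1  (bit 5 = 1)
position 13: 100 → 1  (bit 4 = 1)
position 1: 011 → 1  (bit 3 = 1)
position 12: 010 → 0  (bit 2 = 0)
position 15: 001 → 1  (bit 1 = 1)
position 14: 000 → 0  (bit 0 = 0)
bits b7..b0 = 11111010 = 250

250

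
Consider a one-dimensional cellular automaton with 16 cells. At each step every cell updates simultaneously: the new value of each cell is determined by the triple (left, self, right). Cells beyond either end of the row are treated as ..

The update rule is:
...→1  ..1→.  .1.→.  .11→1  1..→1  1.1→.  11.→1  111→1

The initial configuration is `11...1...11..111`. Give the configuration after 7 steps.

11111.11.111.111

step 1: 1111..11.111.111
step 2: 11111.11.111.111
step 3: 11111.11.111.111  (fixed point — unchanged through step 7)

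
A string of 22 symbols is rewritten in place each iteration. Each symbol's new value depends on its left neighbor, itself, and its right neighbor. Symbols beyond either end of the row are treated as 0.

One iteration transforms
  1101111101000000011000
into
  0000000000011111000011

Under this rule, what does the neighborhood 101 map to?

0

At position 2 the neighborhood is 101; the next row has 0 there.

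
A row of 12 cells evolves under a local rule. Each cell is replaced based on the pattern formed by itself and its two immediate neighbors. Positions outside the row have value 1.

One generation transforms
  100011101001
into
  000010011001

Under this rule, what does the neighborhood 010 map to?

1

At position 8 the neighborhood is 010; the next row has 1 there.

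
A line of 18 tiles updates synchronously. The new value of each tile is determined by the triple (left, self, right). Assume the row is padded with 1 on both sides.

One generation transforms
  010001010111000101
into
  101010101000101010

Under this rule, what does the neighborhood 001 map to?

At position 4 the neighborhood is 001; the next row has 1 there.

1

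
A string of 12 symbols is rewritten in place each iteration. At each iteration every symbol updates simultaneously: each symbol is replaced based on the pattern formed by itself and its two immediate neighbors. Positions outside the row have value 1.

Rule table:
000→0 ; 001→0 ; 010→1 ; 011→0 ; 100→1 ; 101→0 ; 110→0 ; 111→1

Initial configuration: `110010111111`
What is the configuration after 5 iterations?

101010011111
001011001111
101000100111
001100110011
100010001001

100010001001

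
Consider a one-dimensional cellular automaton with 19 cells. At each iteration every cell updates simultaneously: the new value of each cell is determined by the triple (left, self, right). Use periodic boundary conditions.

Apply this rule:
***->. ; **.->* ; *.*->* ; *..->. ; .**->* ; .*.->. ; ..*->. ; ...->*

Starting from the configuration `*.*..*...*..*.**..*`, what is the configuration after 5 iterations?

.*..**.*.**..*..**.

**.....*.....***..*
.*.***...***.*.*..*
*.**.*.*.*.**.*....
.****.*.*.****..**.
.*..**.*.**..*..**.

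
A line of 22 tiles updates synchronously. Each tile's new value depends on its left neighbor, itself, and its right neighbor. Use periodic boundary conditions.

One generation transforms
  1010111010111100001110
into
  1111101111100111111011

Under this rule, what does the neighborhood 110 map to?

At position 6 the neighborhood is 110; the next row has 1 there.

1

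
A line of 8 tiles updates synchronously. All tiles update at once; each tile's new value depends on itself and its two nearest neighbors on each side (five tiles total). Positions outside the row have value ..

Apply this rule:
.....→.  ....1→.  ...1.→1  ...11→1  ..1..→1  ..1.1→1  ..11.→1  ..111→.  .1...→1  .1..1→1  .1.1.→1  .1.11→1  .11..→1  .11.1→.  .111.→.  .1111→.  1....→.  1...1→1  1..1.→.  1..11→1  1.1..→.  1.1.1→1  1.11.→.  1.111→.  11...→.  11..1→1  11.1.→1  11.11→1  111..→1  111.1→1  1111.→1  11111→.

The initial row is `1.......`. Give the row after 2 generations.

11......
11......

11......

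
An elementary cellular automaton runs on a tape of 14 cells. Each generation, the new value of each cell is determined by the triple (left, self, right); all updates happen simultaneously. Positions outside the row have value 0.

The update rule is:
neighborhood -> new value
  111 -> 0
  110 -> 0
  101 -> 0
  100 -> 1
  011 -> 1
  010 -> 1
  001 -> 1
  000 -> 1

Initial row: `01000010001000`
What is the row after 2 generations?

11111111111111
10000000000000

10000000000000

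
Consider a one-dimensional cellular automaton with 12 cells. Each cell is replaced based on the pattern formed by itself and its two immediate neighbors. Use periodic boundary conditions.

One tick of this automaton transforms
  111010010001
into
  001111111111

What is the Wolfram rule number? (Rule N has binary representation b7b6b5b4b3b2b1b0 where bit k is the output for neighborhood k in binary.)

127

position 0: 111 → 0  (bit 7 = 0)
position 2: 110 → 1  (bit 6 = 1)
position 3: 101 → 1  (bit 5 = 1)
position 5: 100 → 1  (bit 4 = 1)
position 11: 011 → 1  (bit 3 = 1)
position 4: 010 → 1  (bit 2 = 1)
position 6: 001 → 1  (bit 1 = 1)
position 9: 000 → 1  (bit 0 = 1)
bits b7..b0 = 01111111 = 127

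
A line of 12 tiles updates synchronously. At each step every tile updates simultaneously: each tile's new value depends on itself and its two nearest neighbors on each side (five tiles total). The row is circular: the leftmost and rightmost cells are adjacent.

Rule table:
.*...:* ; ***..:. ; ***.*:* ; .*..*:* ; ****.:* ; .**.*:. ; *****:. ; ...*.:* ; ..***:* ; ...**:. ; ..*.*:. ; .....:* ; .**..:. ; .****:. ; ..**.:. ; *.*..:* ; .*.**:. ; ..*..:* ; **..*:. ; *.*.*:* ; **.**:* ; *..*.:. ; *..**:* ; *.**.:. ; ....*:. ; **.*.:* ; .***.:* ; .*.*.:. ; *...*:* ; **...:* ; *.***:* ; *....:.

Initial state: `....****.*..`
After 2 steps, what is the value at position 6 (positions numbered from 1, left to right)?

**..*.*****.
......*..***
position 6 holds .

.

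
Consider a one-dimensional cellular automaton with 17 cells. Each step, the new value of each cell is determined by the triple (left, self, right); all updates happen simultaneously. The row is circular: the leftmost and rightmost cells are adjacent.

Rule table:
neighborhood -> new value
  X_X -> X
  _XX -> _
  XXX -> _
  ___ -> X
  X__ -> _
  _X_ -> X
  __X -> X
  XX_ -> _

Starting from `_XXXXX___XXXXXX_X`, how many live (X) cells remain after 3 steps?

step 1: X______XX______XX
step 2: __XXXXX___XXXXX__
step 3: XX______XX______X
count of X: 5

5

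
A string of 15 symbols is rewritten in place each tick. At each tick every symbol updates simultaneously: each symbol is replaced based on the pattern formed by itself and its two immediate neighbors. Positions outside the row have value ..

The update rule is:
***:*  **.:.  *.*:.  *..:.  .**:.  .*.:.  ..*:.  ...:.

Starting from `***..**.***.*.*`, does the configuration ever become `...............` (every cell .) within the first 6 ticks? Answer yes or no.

yes

.*.......*.....
...............
all cells are . at tick 2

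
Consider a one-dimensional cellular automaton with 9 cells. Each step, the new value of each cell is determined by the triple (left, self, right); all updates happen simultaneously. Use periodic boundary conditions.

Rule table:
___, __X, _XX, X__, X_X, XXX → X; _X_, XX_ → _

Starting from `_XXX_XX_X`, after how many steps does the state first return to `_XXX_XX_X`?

9

XXX_XX_X_
XX_XX_X_X
X_XX_X_XX
_XX_X_XXX
XX_X_XXX_
X_X_XXX_X
_X_XXX_XX
X_XXX_XX_
_XXX_XX_X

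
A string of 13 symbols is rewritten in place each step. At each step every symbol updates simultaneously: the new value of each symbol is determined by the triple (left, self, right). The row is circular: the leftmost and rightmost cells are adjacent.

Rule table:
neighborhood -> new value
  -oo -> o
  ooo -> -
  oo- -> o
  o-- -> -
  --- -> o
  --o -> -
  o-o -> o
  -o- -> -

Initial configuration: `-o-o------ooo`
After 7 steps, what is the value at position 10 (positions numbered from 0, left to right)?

-

step 1: o-o--oooo-o-o
step 2: oo---o--oo-oo
step 3: -o-o----oooo-
step 4: --o--oo-o--o-
step 5: o----ooo-----
step 6: --oo-o-o-ooo-
step 7: o-ooo-o-oo-o-
position 10 holds -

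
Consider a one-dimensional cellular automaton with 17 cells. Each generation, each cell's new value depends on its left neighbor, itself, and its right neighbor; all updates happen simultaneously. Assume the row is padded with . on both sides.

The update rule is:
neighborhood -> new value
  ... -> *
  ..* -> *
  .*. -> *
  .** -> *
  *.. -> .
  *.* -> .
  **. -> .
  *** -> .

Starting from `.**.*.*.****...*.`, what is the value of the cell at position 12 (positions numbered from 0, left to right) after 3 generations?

.

**..*.*.*....***.
*..**.*.*.****...
*.**..*.*.*....**
position 12 holds .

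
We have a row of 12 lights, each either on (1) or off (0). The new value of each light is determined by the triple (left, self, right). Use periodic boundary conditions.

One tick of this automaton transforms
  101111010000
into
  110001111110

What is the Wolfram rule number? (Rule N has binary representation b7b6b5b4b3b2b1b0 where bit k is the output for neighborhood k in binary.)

117

position 3: 111 → 0  (bit 7 = 0)
position 5: 110 → 1  (bit 6 = 1)
position 1: 101 → 1  (bit 5 = 1)
position 8: 100 → 1  (bit 4 = 1)
position 2: 011 → 0  (bit 3 = 0)
position 0: 010 → 1  (bit 2 = 1)
position 11: 001 → 0  (bit 1 = 0)
position 9: 000 → 1  (bit 0 = 1)
bits b7..b0 = 01110101 = 117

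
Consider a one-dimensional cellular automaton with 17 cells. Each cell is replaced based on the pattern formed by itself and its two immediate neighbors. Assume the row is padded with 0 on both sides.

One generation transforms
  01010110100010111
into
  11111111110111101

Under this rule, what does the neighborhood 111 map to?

At position 15 the neighborhood is 111; the next row has 0 there.

0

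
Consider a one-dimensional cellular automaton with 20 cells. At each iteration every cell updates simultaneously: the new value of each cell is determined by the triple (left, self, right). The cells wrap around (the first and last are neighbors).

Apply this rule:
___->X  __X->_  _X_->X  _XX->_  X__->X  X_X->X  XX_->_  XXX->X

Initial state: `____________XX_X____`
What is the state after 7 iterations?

XXXXX_X_XXXXX_X__X__

iteration 1: XXXXXXXXXXX___XXXXXX
iteration 2: XXXXXXXXXX_XX__XXXXX
iteration 3: XXXXXXXXX_X__X__XXXX
iteration 4: XXXXXXXX_XXX_XX__XXX
iteration 5: XXXXXXX_X_X_X__X__XX
iteration 6: XXXXXX_XXXXXXX_XX__X
iteration 7: XXXXX_X_XXXXX_X__X__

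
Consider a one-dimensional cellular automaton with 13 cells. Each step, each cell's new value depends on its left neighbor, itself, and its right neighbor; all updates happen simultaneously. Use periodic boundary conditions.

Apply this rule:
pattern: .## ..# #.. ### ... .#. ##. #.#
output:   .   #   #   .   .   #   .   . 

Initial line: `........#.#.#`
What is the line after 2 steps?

#......##.#.#
.#....#...#..

.#....#...#..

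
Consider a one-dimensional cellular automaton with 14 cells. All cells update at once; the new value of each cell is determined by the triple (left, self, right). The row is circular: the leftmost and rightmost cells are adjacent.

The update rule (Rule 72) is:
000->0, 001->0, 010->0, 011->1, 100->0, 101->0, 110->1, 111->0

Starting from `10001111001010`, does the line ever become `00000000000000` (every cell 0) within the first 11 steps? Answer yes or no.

yes

00001001000000
00000000000000
all cells are 0 at step 2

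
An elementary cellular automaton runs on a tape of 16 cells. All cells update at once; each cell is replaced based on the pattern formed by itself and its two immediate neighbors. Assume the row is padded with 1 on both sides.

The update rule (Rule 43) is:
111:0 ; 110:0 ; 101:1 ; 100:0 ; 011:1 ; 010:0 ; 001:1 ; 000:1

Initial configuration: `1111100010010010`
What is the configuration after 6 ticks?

tick 1: 0000001100100101
tick 2: 0111111001001011
tick 3: 1100000010010110
tick 4: 0001111100101101
tick 5: 0111000001011011
tick 6: 1100011110110110

1100011110110110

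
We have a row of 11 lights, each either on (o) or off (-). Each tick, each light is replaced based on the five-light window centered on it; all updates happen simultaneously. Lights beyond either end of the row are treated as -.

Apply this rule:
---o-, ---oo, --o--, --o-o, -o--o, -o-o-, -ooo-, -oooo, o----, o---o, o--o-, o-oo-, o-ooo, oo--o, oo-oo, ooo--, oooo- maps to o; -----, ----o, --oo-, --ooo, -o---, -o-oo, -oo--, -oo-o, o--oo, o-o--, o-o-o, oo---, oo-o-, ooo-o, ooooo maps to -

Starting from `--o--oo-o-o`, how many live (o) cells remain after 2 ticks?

6

-ooo-----o-
o-oo-o--oo-
count of o: 6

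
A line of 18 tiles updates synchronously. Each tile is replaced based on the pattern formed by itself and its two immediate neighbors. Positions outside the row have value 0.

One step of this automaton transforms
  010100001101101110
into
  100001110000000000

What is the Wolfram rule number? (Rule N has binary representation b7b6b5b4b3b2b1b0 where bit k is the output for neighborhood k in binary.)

position 15: 111 → 0  (bit 7 = 0)
position 9: 110 → 0  (bit 6 = 0)
position 2: 101 → 0  (bit 5 = 0)
position 4: 100 → 0  (bit 4 = 0)
position 8: 011 → 0  (bit 3 = 0)
position 1: 010 → 0  (bit 2 = 0)
position 0: 001 → 1  (bit 1 = 1)
position 5: 000 → 1  (bit 0 = 1)
bits b7..b0 = 00000011 = 3

3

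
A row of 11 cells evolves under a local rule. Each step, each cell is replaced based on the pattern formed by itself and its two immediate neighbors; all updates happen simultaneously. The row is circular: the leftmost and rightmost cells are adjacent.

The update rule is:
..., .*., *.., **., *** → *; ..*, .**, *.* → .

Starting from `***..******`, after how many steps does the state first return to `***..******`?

****..*****
*****..****
******..***
*******..**
********..*
*********..
.*********.
..*********
*..********
**..*******
***..******

11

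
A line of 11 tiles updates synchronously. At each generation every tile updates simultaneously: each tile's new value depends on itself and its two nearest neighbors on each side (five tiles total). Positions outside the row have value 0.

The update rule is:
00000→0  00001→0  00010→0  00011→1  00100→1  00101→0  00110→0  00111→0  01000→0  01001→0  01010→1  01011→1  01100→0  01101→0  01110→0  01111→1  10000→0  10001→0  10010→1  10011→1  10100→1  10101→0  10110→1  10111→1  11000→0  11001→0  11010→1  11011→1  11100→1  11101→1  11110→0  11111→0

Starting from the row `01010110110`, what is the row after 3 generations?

00101101100
00011011000
00100110000

00100110000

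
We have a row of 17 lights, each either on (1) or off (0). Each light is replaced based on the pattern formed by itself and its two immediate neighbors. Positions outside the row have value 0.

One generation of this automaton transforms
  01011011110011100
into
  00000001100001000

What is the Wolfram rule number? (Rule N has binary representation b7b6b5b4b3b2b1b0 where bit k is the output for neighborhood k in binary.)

128

position 7: 111 → 1  (bit 7 = 1)
position 4: 110 → 0  (bit 6 = 0)
position 2: 101 → 0  (bit 5 = 0)
position 10: 100 → 0  (bit 4 = 0)
position 3: 011 → 0  (bit 3 = 0)
position 1: 010 → 0  (bit 2 = 0)
position 0: 001 → 0  (bit 1 = 0)
position 16: 000 → 0  (bit 0 = 0)
bits b7..b0 = 10000000 = 128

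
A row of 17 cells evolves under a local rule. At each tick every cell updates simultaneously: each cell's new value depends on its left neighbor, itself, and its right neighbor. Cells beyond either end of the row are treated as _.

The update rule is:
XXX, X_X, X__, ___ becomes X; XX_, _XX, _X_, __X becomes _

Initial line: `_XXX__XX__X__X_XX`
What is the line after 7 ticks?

__X__X__X__X__X__

tick 1: __X_X___X__X__X__
tick 2: X__X_XX__X__X__XX
tick 3: _X__X__X__X__X___
tick 4: __X__X__X__X__XXX
tick 5: X__X__X__X__X__X_
tick 6: _X__X__X__X__X__X
tick 7: __X__X__X__X__X__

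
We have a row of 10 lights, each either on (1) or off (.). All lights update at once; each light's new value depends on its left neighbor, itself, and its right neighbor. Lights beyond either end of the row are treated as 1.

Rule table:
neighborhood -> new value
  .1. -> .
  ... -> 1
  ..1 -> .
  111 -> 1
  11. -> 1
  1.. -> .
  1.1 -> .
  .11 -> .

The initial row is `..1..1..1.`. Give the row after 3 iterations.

..........
.11111111.
..1111111.

..1111111.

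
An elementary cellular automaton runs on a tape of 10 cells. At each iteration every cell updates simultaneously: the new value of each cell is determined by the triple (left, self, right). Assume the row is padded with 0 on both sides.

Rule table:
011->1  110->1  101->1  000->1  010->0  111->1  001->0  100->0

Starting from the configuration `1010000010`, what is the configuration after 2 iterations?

0000111011

0100111000
0000111011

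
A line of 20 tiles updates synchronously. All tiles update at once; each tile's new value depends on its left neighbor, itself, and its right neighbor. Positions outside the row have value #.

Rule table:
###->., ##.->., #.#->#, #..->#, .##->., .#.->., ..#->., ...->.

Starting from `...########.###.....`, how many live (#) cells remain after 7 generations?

#..........#...#....
.#..........#...#...
#.#..........#...#..
.#.#..........#...#.
#.#.#..........#...#
.#.#.#..........#...
#.#.#.#..........#..
count of #: 5

5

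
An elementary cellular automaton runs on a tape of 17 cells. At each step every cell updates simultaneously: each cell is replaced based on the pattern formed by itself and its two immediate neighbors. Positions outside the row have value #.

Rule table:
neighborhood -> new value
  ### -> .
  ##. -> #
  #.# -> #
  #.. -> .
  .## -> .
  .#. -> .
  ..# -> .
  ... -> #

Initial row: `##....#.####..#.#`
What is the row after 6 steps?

.#.##..#...#...#.
#.#.#....#...#..#
##.#..##...#.....
.##....#.#...###.
#.#.##..#..#...##
##.#.#.......#...

##.#.#.......#...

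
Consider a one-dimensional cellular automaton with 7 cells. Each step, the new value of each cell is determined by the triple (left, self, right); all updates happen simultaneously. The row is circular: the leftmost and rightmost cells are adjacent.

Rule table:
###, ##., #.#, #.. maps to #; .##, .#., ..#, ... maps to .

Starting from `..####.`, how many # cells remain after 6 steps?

4

step 1: ...####
step 2: #...###
step 3: ##...##
step 4: ###...#
step 5: ####...
step 6: .####..
count of #: 4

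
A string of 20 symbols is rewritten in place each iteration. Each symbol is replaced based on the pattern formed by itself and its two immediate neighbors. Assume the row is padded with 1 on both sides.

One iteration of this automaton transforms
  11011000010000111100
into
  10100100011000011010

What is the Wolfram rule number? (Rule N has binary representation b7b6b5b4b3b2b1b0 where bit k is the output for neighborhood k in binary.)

position 0: 111 → 1  (bit 7 = 1)
position 1: 110 → 0  (bit 6 = 0)
position 2: 101 → 1  (bit 5 = 1)
position 5: 100 → 1  (bit 4 = 1)
position 3: 011 → 0  (bit 3 = 0)
position 9: 010 → 1  (bit 2 = 1)
position 8: 001 → 0  (bit 1 = 0)
position 6: 000 → 0  (bit 0 = 0)
bits b7..b0 = 10110100 = 180

180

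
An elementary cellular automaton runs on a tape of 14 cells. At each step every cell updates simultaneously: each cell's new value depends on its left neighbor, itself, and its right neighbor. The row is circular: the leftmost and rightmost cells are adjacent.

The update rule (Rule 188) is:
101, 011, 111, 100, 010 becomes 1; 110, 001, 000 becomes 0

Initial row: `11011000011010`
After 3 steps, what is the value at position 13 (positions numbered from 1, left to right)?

1

10110100010111
01101110011111
11011101011110
position 13 holds 1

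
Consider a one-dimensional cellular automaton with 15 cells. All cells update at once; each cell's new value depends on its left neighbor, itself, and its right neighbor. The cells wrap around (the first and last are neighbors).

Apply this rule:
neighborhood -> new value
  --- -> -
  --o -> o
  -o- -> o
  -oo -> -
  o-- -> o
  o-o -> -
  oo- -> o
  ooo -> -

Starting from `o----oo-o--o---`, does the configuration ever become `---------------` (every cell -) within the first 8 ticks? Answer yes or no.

no

oo--o-o-ooooo-o
-oooo-o-----o--
o---o-oo---ooo-
oo-oo--oo-o--o-
-o--ooo-o-oooo-
oooo--o-o----oo
---oooo-oo--o--
--o---o--ooooo-
tick 8 is --o---o--ooooo-, still not uniform -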